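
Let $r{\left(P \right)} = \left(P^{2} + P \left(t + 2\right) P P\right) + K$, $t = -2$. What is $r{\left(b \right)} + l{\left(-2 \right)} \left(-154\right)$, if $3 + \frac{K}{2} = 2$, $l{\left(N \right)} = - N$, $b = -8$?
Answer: $-246$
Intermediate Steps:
$K = -2$ ($K = -6 + 2 \cdot 2 = -6 + 4 = -2$)
$r{\left(P \right)} = -2 + P^{2}$ ($r{\left(P \right)} = \left(P^{2} + P \left(-2 + 2\right) P P\right) - 2 = \left(P^{2} + P 0 P P\right) - 2 = \left(P^{2} + 0 P P\right) - 2 = \left(P^{2} + 0 P\right) - 2 = \left(P^{2} + 0\right) - 2 = P^{2} - 2 = -2 + P^{2}$)
$r{\left(b \right)} + l{\left(-2 \right)} \left(-154\right) = \left(-2 + \left(-8\right)^{2}\right) + \left(-1\right) \left(-2\right) \left(-154\right) = \left(-2 + 64\right) + 2 \left(-154\right) = 62 - 308 = -246$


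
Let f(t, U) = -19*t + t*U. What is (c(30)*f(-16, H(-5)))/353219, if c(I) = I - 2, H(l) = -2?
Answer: 9408/353219 ≈ 0.026635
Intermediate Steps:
f(t, U) = -19*t + U*t
c(I) = -2 + I
(c(30)*f(-16, H(-5)))/353219 = ((-2 + 30)*(-16*(-19 - 2)))/353219 = (28*(-16*(-21)))*(1/353219) = (28*336)*(1/353219) = 9408*(1/353219) = 9408/353219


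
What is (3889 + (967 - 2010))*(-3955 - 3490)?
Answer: -21188470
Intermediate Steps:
(3889 + (967 - 2010))*(-3955 - 3490) = (3889 - 1043)*(-7445) = 2846*(-7445) = -21188470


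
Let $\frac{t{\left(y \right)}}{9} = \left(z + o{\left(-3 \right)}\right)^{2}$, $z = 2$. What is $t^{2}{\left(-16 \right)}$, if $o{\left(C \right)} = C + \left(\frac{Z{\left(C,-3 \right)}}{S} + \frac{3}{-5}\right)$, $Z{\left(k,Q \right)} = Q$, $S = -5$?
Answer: $81$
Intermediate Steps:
$o{\left(C \right)} = C$ ($o{\left(C \right)} = C + \left(- \frac{3}{-5} + \frac{3}{-5}\right) = C + \left(\left(-3\right) \left(- \frac{1}{5}\right) + 3 \left(- \frac{1}{5}\right)\right) = C + \left(\frac{3}{5} - \frac{3}{5}\right) = C + 0 = C$)
$t{\left(y \right)} = 9$ ($t{\left(y \right)} = 9 \left(2 - 3\right)^{2} = 9 \left(-1\right)^{2} = 9 \cdot 1 = 9$)
$t^{2}{\left(-16 \right)} = 9^{2} = 81$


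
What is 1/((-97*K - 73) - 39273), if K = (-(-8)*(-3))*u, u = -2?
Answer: -1/44002 ≈ -2.2726e-5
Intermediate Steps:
K = 48 (K = -(-8)*(-3)*(-2) = -4*6*(-2) = -24*(-2) = 48)
1/((-97*K - 73) - 39273) = 1/((-97*48 - 73) - 39273) = 1/((-4656 - 73) - 39273) = 1/(-4729 - 39273) = 1/(-44002) = -1/44002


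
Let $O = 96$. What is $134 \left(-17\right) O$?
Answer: $-218688$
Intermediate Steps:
$134 \left(-17\right) O = 134 \left(-17\right) 96 = \left(-2278\right) 96 = -218688$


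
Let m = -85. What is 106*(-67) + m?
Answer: -7187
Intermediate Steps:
106*(-67) + m = 106*(-67) - 85 = -7102 - 85 = -7187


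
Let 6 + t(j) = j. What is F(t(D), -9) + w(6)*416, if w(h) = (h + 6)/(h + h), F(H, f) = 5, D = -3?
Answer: 421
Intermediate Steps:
t(j) = -6 + j
w(h) = (6 + h)/(2*h) (w(h) = (6 + h)/((2*h)) = (6 + h)*(1/(2*h)) = (6 + h)/(2*h))
F(t(D), -9) + w(6)*416 = 5 + ((1/2)*(6 + 6)/6)*416 = 5 + ((1/2)*(1/6)*12)*416 = 5 + 1*416 = 5 + 416 = 421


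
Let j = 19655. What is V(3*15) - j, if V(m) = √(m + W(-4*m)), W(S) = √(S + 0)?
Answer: -19655 + √(45 + 6*I*√5) ≈ -19648.0 + 0.9893*I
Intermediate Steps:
W(S) = √S
V(m) = √(m + 2*√(-m)) (V(m) = √(m + √(-4*m)) = √(m + 2*√(-m)))
V(3*15) - j = √(3*15 + 2*√(-3*15)) - 1*19655 = √(45 + 2*√(-1*45)) - 19655 = √(45 + 2*√(-45)) - 19655 = √(45 + 2*(3*I*√5)) - 19655 = √(45 + 6*I*√5) - 19655 = -19655 + √(45 + 6*I*√5)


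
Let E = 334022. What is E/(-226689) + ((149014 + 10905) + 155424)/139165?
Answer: 25000617697/31547174685 ≈ 0.79248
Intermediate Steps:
E/(-226689) + ((149014 + 10905) + 155424)/139165 = 334022/(-226689) + ((149014 + 10905) + 155424)/139165 = 334022*(-1/226689) + (159919 + 155424)*(1/139165) = -334022/226689 + 315343*(1/139165) = -334022/226689 + 315343/139165 = 25000617697/31547174685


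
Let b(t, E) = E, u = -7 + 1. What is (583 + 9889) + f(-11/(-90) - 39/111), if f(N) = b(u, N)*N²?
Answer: 386689015269053/36926037000 ≈ 10472.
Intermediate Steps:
u = -6
f(N) = N³ (f(N) = N*N² = N³)
(583 + 9889) + f(-11/(-90) - 39/111) = (583 + 9889) + (-11/(-90) - 39/111)³ = 10472 + (-11*(-1/90) - 39*1/111)³ = 10472 + (11/90 - 13/37)³ = 10472 + (-763/3330)³ = 10472 - 444194947/36926037000 = 386689015269053/36926037000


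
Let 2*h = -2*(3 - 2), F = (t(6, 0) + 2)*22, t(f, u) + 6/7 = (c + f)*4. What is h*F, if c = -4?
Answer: -1408/7 ≈ -201.14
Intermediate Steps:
t(f, u) = -118/7 + 4*f (t(f, u) = -6/7 + (-4 + f)*4 = -6/7 + (-16 + 4*f) = -118/7 + 4*f)
F = 1408/7 (F = ((-118/7 + 4*6) + 2)*22 = ((-118/7 + 24) + 2)*22 = (50/7 + 2)*22 = (64/7)*22 = 1408/7 ≈ 201.14)
h = -1 (h = (-2*(3 - 2))/2 = (-2*1)/2 = (½)*(-2) = -1)
h*F = -1*1408/7 = -1408/7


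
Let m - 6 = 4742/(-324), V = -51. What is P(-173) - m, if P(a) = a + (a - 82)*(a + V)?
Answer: 9226813/162 ≈ 56956.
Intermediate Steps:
m = -1399/162 (m = 6 + 4742/(-324) = 6 + 4742*(-1/324) = 6 - 2371/162 = -1399/162 ≈ -8.6358)
P(a) = a + (-82 + a)*(-51 + a) (P(a) = a + (a - 82)*(a - 51) = a + (-82 + a)*(-51 + a))
P(-173) - m = (4182 + (-173)**2 - 132*(-173)) - 1*(-1399/162) = (4182 + 29929 + 22836) + 1399/162 = 56947 + 1399/162 = 9226813/162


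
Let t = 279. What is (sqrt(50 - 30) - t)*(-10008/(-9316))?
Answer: -698058/2329 + 5004*sqrt(5)/2329 ≈ -294.92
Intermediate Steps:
(sqrt(50 - 30) - t)*(-10008/(-9316)) = (sqrt(50 - 30) - 1*279)*(-10008/(-9316)) = (sqrt(20) - 279)*(-10008*(-1/9316)) = (2*sqrt(5) - 279)*(2502/2329) = (-279 + 2*sqrt(5))*(2502/2329) = -698058/2329 + 5004*sqrt(5)/2329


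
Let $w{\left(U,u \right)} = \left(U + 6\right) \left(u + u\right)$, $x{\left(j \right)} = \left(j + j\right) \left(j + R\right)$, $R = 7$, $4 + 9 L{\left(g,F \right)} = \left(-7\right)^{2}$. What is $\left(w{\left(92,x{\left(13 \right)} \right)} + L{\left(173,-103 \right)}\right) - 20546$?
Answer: $81379$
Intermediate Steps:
$L{\left(g,F \right)} = 5$ ($L{\left(g,F \right)} = - \frac{4}{9} + \frac{\left(-7\right)^{2}}{9} = - \frac{4}{9} + \frac{1}{9} \cdot 49 = - \frac{4}{9} + \frac{49}{9} = 5$)
$x{\left(j \right)} = 2 j \left(7 + j\right)$ ($x{\left(j \right)} = \left(j + j\right) \left(j + 7\right) = 2 j \left(7 + j\right)$)
$w{\left(U,u \right)} = 2 u \left(6 + U\right)$ ($w{\left(U,u \right)} = \left(6 + U\right) 2 u = 2 u \left(6 + U\right)$)
$\left(w{\left(92,x{\left(13 \right)} \right)} + L{\left(173,-103 \right)}\right) - 20546 = \left(2 \cdot 2 \cdot 13 \left(7 + 13\right) \left(6 + 92\right) + 5\right) - 20546 = \left(2 \cdot 2 \cdot 13 \cdot 20 \cdot 98 + 5\right) - 20546 = \left(2 \cdot 520 \cdot 98 + 5\right) - 20546 = \left(101920 + 5\right) - 20546 = 101925 - 20546 = 81379$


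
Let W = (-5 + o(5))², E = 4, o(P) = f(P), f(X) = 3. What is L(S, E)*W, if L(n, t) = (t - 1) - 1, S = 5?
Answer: 8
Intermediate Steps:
o(P) = 3
W = 4 (W = (-5 + 3)² = (-2)² = 4)
L(n, t) = -2 + t (L(n, t) = (-1 + t) - 1 = -2 + t)
L(S, E)*W = (-2 + 4)*4 = 2*4 = 8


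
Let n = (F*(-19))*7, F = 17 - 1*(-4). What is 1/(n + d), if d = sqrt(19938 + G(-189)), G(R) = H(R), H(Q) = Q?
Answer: -931/2593700 - sqrt(19749)/7781100 ≈ -0.00037701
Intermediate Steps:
G(R) = R
F = 21 (F = 17 + 4 = 21)
n = -2793 (n = (21*(-19))*7 = -399*7 = -2793)
d = sqrt(19749) (d = sqrt(19938 - 189) = sqrt(19749) ≈ 140.53)
1/(n + d) = 1/(-2793 + sqrt(19749))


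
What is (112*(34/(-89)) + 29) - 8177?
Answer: -728980/89 ≈ -8190.8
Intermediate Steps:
(112*(34/(-89)) + 29) - 8177 = (112*(34*(-1/89)) + 29) - 8177 = (112*(-34/89) + 29) - 8177 = (-3808/89 + 29) - 8177 = -1227/89 - 8177 = -728980/89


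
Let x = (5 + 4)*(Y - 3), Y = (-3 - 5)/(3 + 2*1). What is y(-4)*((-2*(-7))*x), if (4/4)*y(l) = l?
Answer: 11592/5 ≈ 2318.4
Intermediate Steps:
y(l) = l
Y = -8/5 (Y = -8/(3 + 2) = -8/5 ≈ -1.6000)
x = -207/5 (x = (5 + 4)*(-8/5 - 3) = 9*(-23/5) = -207/5 ≈ -41.400)
y(-4)*((-2*(-7))*x) = -4*(-2*(-7))*(-207)/5 = -56*(-207)/5 = -4*(-2898/5) = 11592/5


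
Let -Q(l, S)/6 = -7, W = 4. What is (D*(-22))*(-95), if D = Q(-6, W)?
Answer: 87780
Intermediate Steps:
Q(l, S) = 42 (Q(l, S) = -6*(-7) = 42)
D = 42
(D*(-22))*(-95) = (42*(-22))*(-95) = -924*(-95) = 87780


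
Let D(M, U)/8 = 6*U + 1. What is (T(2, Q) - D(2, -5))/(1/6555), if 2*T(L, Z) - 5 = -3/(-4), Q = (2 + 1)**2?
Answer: 12316845/8 ≈ 1.5396e+6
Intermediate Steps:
Q = 9 (Q = 3**2 = 9)
D(M, U) = 8 + 48*U (D(M, U) = 8*(6*U + 1) = 8*(1 + 6*U) = 8 + 48*U)
T(L, Z) = 23/8 (T(L, Z) = 5/2 + (-3/(-4))/2 = 5/2 + (-3*(-1/4))/2 = 5/2 + (1/2)*(3/4) = 5/2 + 3/8 = 23/8)
(T(2, Q) - D(2, -5))/(1/6555) = (23/8 - (8 + 48*(-5)))/(1/6555) = (23/8 - (8 - 240))/(1/6555) = (23/8 - 1*(-232))*6555 = (23/8 + 232)*6555 = (1879/8)*6555 = 12316845/8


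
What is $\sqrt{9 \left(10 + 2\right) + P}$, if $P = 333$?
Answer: $21$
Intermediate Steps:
$\sqrt{9 \left(10 + 2\right) + P} = \sqrt{9 \left(10 + 2\right) + 333} = \sqrt{9 \cdot 12 + 333} = \sqrt{108 + 333} = \sqrt{441} = 21$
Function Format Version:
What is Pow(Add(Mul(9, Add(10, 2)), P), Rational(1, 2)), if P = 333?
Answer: 21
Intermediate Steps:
Pow(Add(Mul(9, Add(10, 2)), P), Rational(1, 2)) = Pow(Add(Mul(9, Add(10, 2)), 333), Rational(1, 2)) = Pow(Add(Mul(9, 12), 333), Rational(1, 2)) = Pow(Add(108, 333), Rational(1, 2)) = Pow(441, Rational(1, 2)) = 21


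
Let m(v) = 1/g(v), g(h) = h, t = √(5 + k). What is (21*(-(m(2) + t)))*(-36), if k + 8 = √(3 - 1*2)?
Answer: 378 + 756*I*√2 ≈ 378.0 + 1069.1*I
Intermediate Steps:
k = -7 (k = -8 + √(3 - 1*2) = -8 + √(3 - 2) = -8 + √1 = -8 + 1 = -7)
t = I*√2 (t = √(5 - 7) = √(-2) = I*√2 ≈ 1.4142*I)
m(v) = 1/v
(21*(-(m(2) + t)))*(-36) = (21*(-(1/2 + I*√2)))*(-36) = (21*(-(½ + I*√2)))*(-36) = (21*(-½ - I*√2))*(-36) = (-21/2 - 21*I*√2)*(-36) = 378 + 756*I*√2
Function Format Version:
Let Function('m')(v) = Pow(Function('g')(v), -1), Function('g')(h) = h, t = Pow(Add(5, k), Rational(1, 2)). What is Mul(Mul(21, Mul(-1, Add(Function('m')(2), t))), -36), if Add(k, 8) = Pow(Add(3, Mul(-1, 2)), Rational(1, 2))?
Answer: Add(378, Mul(756, I, Pow(2, Rational(1, 2)))) ≈ Add(378.00, Mul(1069.1, I))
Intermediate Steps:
k = -7 (k = Add(-8, Pow(Add(3, Mul(-1, 2)), Rational(1, 2))) = Add(-8, Pow(Add(3, -2), Rational(1, 2))) = Add(-8, Pow(1, Rational(1, 2))) = Add(-8, 1) = -7)
t = Mul(I, Pow(2, Rational(1, 2))) (t = Pow(Add(5, -7), Rational(1, 2)) = Pow(-2, Rational(1, 2)) = Mul(I, Pow(2, Rational(1, 2))) ≈ Mul(1.4142, I))
Function('m')(v) = Pow(v, -1)
Mul(Mul(21, Mul(-1, Add(Function('m')(2), t))), -36) = Mul(Mul(21, Mul(-1, Add(Pow(2, -1), Mul(I, Pow(2, Rational(1, 2)))))), -36) = Mul(Mul(21, Mul(-1, Add(Rational(1, 2), Mul(I, Pow(2, Rational(1, 2)))))), -36) = Mul(Mul(21, Add(Rational(-1, 2), Mul(-1, I, Pow(2, Rational(1, 2))))), -36) = Mul(Add(Rational(-21, 2), Mul(-21, I, Pow(2, Rational(1, 2)))), -36) = Add(378, Mul(756, I, Pow(2, Rational(1, 2))))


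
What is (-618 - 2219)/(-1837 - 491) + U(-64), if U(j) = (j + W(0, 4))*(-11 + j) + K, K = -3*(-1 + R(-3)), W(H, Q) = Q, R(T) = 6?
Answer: 10443917/2328 ≈ 4486.2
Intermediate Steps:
K = -15 (K = -3*(-1 + 6) = -3*5 = -15)
U(j) = -15 + (-11 + j)*(4 + j) (U(j) = (j + 4)*(-11 + j) - 15 = (4 + j)*(-11 + j) - 15 = (-11 + j)*(4 + j) - 15 = -15 + (-11 + j)*(4 + j))
(-618 - 2219)/(-1837 - 491) + U(-64) = (-618 - 2219)/(-1837 - 491) + (-59 + (-64)² - 7*(-64)) = -2837/(-2328) + (-59 + 4096 + 448) = -2837*(-1/2328) + 4485 = 2837/2328 + 4485 = 10443917/2328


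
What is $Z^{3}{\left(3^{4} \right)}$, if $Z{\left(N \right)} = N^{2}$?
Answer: $282429536481$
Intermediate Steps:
$Z^{3}{\left(3^{4} \right)} = \left(\left(3^{4}\right)^{2}\right)^{3} = \left(81^{2}\right)^{3} = 6561^{3} = 282429536481$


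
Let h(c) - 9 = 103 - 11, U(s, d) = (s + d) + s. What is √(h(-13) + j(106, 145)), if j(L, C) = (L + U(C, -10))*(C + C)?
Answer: 3*√12449 ≈ 334.73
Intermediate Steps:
U(s, d) = d + 2*s (U(s, d) = (d + s) + s = d + 2*s)
h(c) = 101 (h(c) = 9 + (103 - 11) = 9 + 92 = 101)
j(L, C) = 2*C*(-10 + L + 2*C) (j(L, C) = (L + (-10 + 2*C))*(C + C) = (-10 + L + 2*C)*(2*C) = 2*C*(-10 + L + 2*C))
√(h(-13) + j(106, 145)) = √(101 + 2*145*(-10 + 106 + 2*145)) = √(101 + 2*145*(-10 + 106 + 290)) = √(101 + 2*145*386) = √(101 + 111940) = √112041 = 3*√12449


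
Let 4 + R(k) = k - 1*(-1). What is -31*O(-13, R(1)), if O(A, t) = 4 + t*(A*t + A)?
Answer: 682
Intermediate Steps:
R(k) = -3 + k (R(k) = -4 + (k - 1*(-1)) = -4 + (k + 1) = -4 + (1 + k) = -3 + k)
O(A, t) = 4 + t*(A + A*t)
-31*O(-13, R(1)) = -31*(4 - 13*(-3 + 1) - 13*(-3 + 1)**2) = -31*(4 - 13*(-2) - 13*(-2)**2) = -31*(4 + 26 - 13*4) = -31*(4 + 26 - 52) = -31*(-22) = 682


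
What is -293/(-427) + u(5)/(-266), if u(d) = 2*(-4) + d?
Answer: 11317/16226 ≈ 0.69746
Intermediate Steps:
u(d) = -8 + d
-293/(-427) + u(5)/(-266) = -293/(-427) + (-8 + 5)/(-266) = -293*(-1/427) - 3*(-1/266) = 293/427 + 3/266 = 11317/16226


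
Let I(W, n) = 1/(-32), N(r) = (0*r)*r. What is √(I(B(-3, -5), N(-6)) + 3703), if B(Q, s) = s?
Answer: √236990/8 ≈ 60.852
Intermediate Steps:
N(r) = 0 (N(r) = 0*r = 0)
I(W, n) = -1/32
√(I(B(-3, -5), N(-6)) + 3703) = √(-1/32 + 3703) = √(118495/32) = √236990/8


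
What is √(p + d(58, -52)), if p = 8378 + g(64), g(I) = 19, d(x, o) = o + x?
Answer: √8403 ≈ 91.668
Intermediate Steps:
p = 8397 (p = 8378 + 19 = 8397)
√(p + d(58, -52)) = √(8397 + (-52 + 58)) = √(8397 + 6) = √8403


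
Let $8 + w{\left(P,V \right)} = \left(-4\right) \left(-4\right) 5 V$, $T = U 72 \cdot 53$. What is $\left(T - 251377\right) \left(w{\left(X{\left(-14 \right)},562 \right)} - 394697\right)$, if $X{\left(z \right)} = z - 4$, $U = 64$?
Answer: $2501725985$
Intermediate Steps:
$X{\left(z \right)} = -4 + z$ ($X{\left(z \right)} = z - 4 = -4 + z$)
$T = 244224$ ($T = 64 \cdot 72 \cdot 53 = 4608 \cdot 53 = 244224$)
$w{\left(P,V \right)} = -8 + 80 V$ ($w{\left(P,V \right)} = -8 + \left(-4\right) \left(-4\right) 5 V = -8 + 16 \cdot 5 V = -8 + 80 V$)
$\left(T - 251377\right) \left(w{\left(X{\left(-14 \right)},562 \right)} - 394697\right) = \left(244224 - 251377\right) \left(\left(-8 + 80 \cdot 562\right) - 394697\right) = - 7153 \left(\left(-8 + 44960\right) - 394697\right) = - 7153 \left(44952 - 394697\right) = \left(-7153\right) \left(-349745\right) = 2501725985$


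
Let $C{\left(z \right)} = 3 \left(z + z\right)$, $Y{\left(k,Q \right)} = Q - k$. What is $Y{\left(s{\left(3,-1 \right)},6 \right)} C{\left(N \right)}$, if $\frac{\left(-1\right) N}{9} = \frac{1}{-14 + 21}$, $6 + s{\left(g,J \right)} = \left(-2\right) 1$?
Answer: $-108$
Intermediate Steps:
$s{\left(g,J \right)} = -8$ ($s{\left(g,J \right)} = -6 - 2 = -8$)
$N = - \frac{9}{7}$ ($N = - \frac{9}{-14 + 21} = - \frac{9}{7} \approx -1.2857$)
$C{\left(z \right)} = 6 z$ ($C{\left(z \right)} = 3 \cdot 2 z = 6 z$)
$Y{\left(s{\left(3,-1 \right)},6 \right)} C{\left(N \right)} = \left(6 - -8\right) 6 \left(- \frac{9}{7}\right) = \left(6 + 8\right) \left(- \frac{54}{7}\right) = 14 \left(- \frac{54}{7}\right) = -108$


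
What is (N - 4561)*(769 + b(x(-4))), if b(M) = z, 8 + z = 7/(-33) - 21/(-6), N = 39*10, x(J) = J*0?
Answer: -210397753/66 ≈ -3.1878e+6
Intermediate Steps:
x(J) = 0
N = 390
z = -311/66 (z = -8 + (7/(-33) - 21/(-6)) = -8 + (7*(-1/33) - 21*(-⅙)) = -8 + (-7/33 + 7/2) = -8 + 217/66 = -311/66 ≈ -4.7121)
b(M) = -311/66
(N - 4561)*(769 + b(x(-4))) = (390 - 4561)*(769 - 311/66) = -4171*50443/66 = -210397753/66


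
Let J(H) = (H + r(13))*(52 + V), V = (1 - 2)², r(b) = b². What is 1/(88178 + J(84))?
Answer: 1/101587 ≈ 9.8438e-6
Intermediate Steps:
V = 1 (V = (-1)² = 1)
J(H) = 8957 + 53*H (J(H) = (H + 13²)*(52 + 1) = (H + 169)*53 = (169 + H)*53 = 8957 + 53*H)
1/(88178 + J(84)) = 1/(88178 + (8957 + 53*84)) = 1/(88178 + (8957 + 4452)) = 1/(88178 + 13409) = 1/101587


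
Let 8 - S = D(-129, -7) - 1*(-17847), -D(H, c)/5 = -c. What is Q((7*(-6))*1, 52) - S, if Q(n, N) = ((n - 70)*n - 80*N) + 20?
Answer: 18368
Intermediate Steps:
D(H, c) = 5*c (D(H, c) = -(-5)*c = 5*c)
Q(n, N) = 20 - 80*N + n*(-70 + n) (Q(n, N) = ((-70 + n)*n - 80*N) + 20 = (n*(-70 + n) - 80*N) + 20 = (-80*N + n*(-70 + n)) + 20 = 20 - 80*N + n*(-70 + n))
S = -17804 (S = 8 - (5*(-7) - 1*(-17847)) = 8 - (-35 + 17847) = 8 - 1*17812 = 8 - 17812 = -17804)
Q((7*(-6))*1, 52) - S = (20 + ((7*(-6))*1)**2 - 80*52 - 70*7*(-6)) - 1*(-17804) = (20 + (-42*1)**2 - 4160 - (-2940)) + 17804 = (20 + (-42)**2 - 4160 - 70*(-42)) + 17804 = (20 + 1764 - 4160 + 2940) + 17804 = 564 + 17804 = 18368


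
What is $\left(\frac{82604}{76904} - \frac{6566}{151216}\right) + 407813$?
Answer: $\frac{296407273078277}{726819704} \approx 4.0781 \cdot 10^{5}$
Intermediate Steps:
$\left(\frac{82604}{76904} - \frac{6566}{151216}\right) + 407813 = \left(82604 \cdot \frac{1}{76904} - \frac{3283}{75608}\right) + 407813 = \left(\frac{20651}{19226} - \frac{3283}{75608}\right) + 407813 = \frac{749130925}{726819704} + 407813 = \frac{296407273078277}{726819704}$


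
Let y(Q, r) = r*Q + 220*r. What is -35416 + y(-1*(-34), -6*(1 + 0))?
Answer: -36940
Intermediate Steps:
y(Q, r) = 220*r + Q*r (y(Q, r) = Q*r + 220*r = 220*r + Q*r)
-35416 + y(-1*(-34), -6*(1 + 0)) = -35416 + (-6*(1 + 0))*(220 - 1*(-34)) = -35416 + (-6*1)*(220 + 34) = -35416 - 6*254 = -35416 - 1524 = -36940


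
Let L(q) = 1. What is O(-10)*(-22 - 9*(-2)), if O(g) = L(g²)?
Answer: -4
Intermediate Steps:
O(g) = 1
O(-10)*(-22 - 9*(-2)) = 1*(-22 - 9*(-2)) = 1*(-22 + 18) = 1*(-4) = -4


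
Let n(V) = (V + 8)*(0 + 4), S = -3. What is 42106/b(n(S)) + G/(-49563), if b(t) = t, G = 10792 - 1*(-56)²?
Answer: 347791093/165210 ≈ 2105.1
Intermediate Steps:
n(V) = 32 + 4*V (n(V) = (8 + V)*4 = 32 + 4*V)
G = 7656 (G = 10792 - 1*3136 = 10792 - 3136 = 7656)
42106/b(n(S)) + G/(-49563) = 42106/(32 + 4*(-3)) + 7656/(-49563) = 42106/(32 - 12) + 7656*(-1/49563) = 42106/20 - 2552/16521 = 42106*(1/20) - 2552/16521 = 21053/10 - 2552/16521 = 347791093/165210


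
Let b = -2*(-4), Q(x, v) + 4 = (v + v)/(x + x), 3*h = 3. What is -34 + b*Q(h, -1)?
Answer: -74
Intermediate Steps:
h = 1 (h = (⅓)*3 = 1)
Q(x, v) = -4 + v/x (Q(x, v) = -4 + (v + v)/(x + x) = -4 + (2*v)/((2*x)) = -4 + (2*v)*(1/(2*x)) = -4 + v/x)
b = 8
-34 + b*Q(h, -1) = -34 + 8*(-4 - 1/1) = -34 + 8*(-4 - 1*1) = -34 + 8*(-4 - 1) = -34 + 8*(-5) = -34 - 40 = -74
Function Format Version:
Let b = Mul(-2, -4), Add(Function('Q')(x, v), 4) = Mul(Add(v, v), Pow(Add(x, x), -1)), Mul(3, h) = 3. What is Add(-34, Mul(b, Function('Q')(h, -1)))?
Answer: -74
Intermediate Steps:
h = 1 (h = Mul(Rational(1, 3), 3) = 1)
Function('Q')(x, v) = Add(-4, Mul(v, Pow(x, -1))) (Function('Q')(x, v) = Add(-4, Mul(Add(v, v), Pow(Add(x, x), -1))) = Add(-4, Mul(Mul(2, v), Pow(Mul(2, x), -1))) = Add(-4, Mul(Mul(2, v), Mul(Rational(1, 2), Pow(x, -1)))) = Add(-4, Mul(v, Pow(x, -1))))
b = 8
Add(-34, Mul(b, Function('Q')(h, -1))) = Add(-34, Mul(8, Add(-4, Mul(-1, Pow(1, -1))))) = Add(-34, Mul(8, Add(-4, Mul(-1, 1)))) = Add(-34, Mul(8, Add(-4, -1))) = Add(-34, Mul(8, -5)) = Add(-34, -40) = -74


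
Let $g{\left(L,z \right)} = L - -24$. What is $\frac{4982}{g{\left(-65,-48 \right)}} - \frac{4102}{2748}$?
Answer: $- \frac{6929359}{56334} \approx -123.0$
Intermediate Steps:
$g{\left(L,z \right)} = 24 + L$ ($g{\left(L,z \right)} = L + 24 = 24 + L$)
$\frac{4982}{g{\left(-65,-48 \right)}} - \frac{4102}{2748} = \frac{4982}{24 - 65} - \frac{4102}{2748} = \frac{4982}{-41} - \frac{2051}{1374} = 4982 \left(- \frac{1}{41}\right) - \frac{2051}{1374} = - \frac{4982}{41} - \frac{2051}{1374} = - \frac{6929359}{56334}$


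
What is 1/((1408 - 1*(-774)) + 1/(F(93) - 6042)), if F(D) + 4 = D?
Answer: 5953/12989445 ≈ 0.00045829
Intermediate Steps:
F(D) = -4 + D
1/((1408 - 1*(-774)) + 1/(F(93) - 6042)) = 1/((1408 - 1*(-774)) + 1/((-4 + 93) - 6042)) = 1/((1408 + 774) + 1/(89 - 6042)) = 1/(2182 + 1/(-5953)) = 1/(2182 - 1/5953) = 1/(12989445/5953) = 5953/12989445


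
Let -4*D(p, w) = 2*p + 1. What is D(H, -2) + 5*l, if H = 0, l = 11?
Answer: 219/4 ≈ 54.750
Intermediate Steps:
D(p, w) = -¼ - p/2 (D(p, w) = -(2*p + 1)/4 = -(1 + 2*p)/4 = -¼ - p/2)
D(H, -2) + 5*l = (-¼ - ½*0) + 5*11 = (-¼ + 0) + 55 = -¼ + 55 = 219/4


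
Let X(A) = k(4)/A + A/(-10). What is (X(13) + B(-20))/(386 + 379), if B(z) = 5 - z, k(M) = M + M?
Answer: 3161/99450 ≈ 0.031785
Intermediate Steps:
k(M) = 2*M
X(A) = 8/A - A/10 (X(A) = (2*4)/A + A/(-10) = 8/A + A*(-⅒) = 8/A - A/10)
(X(13) + B(-20))/(386 + 379) = ((8/13 - ⅒*13) + (5 - 1*(-20)))/(386 + 379) = ((8*(1/13) - 13/10) + (5 + 20))/765 = ((8/13 - 13/10) + 25)*(1/765) = (-89/130 + 25)*(1/765) = (3161/130)*(1/765) = 3161/99450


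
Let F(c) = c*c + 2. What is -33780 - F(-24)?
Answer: -34358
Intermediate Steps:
F(c) = 2 + c² (F(c) = c² + 2 = 2 + c²)
-33780 - F(-24) = -33780 - (2 + (-24)²) = -33780 - (2 + 576) = -33780 - 1*578 = -33780 - 578 = -34358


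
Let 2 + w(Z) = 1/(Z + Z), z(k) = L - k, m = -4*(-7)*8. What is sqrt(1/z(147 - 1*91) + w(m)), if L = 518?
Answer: I*sqrt(6815193)/1848 ≈ 1.4127*I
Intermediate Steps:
m = 224 (m = 28*8 = 224)
z(k) = 518 - k
w(Z) = -2 + 1/(2*Z) (w(Z) = -2 + 1/(Z + Z) = -2 + 1/(2*Z))
sqrt(1/z(147 - 1*91) + w(m)) = sqrt(1/(518 - (147 - 1*91)) + (-2 + (1/2)/224)) = sqrt(1/(518 - (147 - 91)) + (-2 + (1/2)*(1/224))) = sqrt(1/(518 - 1*56) + (-2 + 1/448)) = sqrt(1/(518 - 56) - 895/448) = sqrt(1/462 - 895/448) = sqrt(-29503/14784) = I*sqrt(6815193)/1848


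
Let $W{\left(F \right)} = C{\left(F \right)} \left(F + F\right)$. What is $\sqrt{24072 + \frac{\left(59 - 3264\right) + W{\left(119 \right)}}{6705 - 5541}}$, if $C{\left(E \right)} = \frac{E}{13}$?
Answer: $\frac{\sqrt{1377935661063}}{7566} \approx 155.15$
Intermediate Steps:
$C{\left(E \right)} = \frac{E}{13}$ ($C{\left(E \right)} = E \frac{1}{13} = \frac{E}{13}$)
$W{\left(F \right)} = \frac{2 F^{2}}{13}$ ($W{\left(F \right)} = \frac{F}{13} \left(F + F\right) = \frac{F}{13} \cdot 2 F = \frac{2 F^{2}}{13}$)
$\sqrt{24072 + \frac{\left(59 - 3264\right) + W{\left(119 \right)}}{6705 - 5541}} = \sqrt{24072 + \frac{\left(59 - 3264\right) + \frac{2 \cdot 119^{2}}{13}}{6705 - 5541}} = \sqrt{24072 + \frac{\left(59 - 3264\right) + \frac{2}{13} \cdot 14161}{1164}} = \sqrt{24072 + \left(-3205 + \frac{28322}{13}\right) \frac{1}{1164}} = \sqrt{24072 - \frac{13343}{15132}} = \sqrt{\frac{364244161}{15132}} = \frac{\sqrt{1377935661063}}{7566}$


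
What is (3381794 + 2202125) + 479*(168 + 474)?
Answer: 5891437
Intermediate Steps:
(3381794 + 2202125) + 479*(168 + 474) = 5583919 + 479*642 = 5583919 + 307518 = 5891437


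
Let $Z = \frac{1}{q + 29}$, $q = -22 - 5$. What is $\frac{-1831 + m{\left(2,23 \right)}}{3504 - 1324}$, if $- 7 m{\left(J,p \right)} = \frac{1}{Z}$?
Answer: $- \frac{12819}{15260} \approx -0.84004$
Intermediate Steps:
$q = -27$
$Z = \frac{1}{2}$ ($Z = \frac{1}{-27 + 29} = \frac{1}{2} \approx 0.5$)
$m{\left(J,p \right)} = - \frac{2}{7}$ ($m{\left(J,p \right)} = - \frac{\frac{1}{\frac{1}{2}}}{7} = \left(- \frac{1}{7}\right) 2 = - \frac{2}{7}$)
$\frac{-1831 + m{\left(2,23 \right)}}{3504 - 1324} = \frac{-1831 - \frac{2}{7}}{3504 - 1324} = - \frac{12819}{7 \cdot 2180} = \left(- \frac{12819}{7}\right) \frac{1}{2180} = - \frac{12819}{15260}$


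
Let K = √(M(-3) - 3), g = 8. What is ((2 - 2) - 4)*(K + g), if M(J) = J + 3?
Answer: -32 - 4*I*√3 ≈ -32.0 - 6.9282*I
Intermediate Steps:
M(J) = 3 + J
K = I*√3 (K = √((3 - 3) - 3) = √(0 - 3) = √(-3) = I*√3 ≈ 1.732*I)
((2 - 2) - 4)*(K + g) = ((2 - 2) - 4)*(I*√3 + 8) = (0 - 4)*(8 + I*√3) = -4*(8 + I*√3) = -32 - 4*I*√3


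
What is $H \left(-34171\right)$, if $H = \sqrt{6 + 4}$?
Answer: $- 34171 \sqrt{10} \approx -1.0806 \cdot 10^{5}$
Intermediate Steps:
$H = \sqrt{10} \approx 3.1623$
$H \left(-34171\right) = \sqrt{10} \left(-34171\right) = - 34171 \sqrt{10}$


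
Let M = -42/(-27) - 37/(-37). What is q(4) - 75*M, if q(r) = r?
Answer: -563/3 ≈ -187.67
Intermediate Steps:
M = 23/9 (M = -42*(-1/27) - 37*(-1/37) = 14/9 + 1 = 23/9 ≈ 2.5556)
q(4) - 75*M = 4 - 75*23/9 = 4 - 575/3 = -563/3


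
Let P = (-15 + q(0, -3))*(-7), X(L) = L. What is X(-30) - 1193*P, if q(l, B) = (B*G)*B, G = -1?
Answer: -200454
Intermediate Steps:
q(l, B) = -B² (q(l, B) = (B*(-1))*B = (-B)*B = -B²)
P = 168 (P = (-15 - 1*(-3)²)*(-7) = (-15 - 1*9)*(-7) = (-15 - 9)*(-7) = -24*(-7) = 168)
X(-30) - 1193*P = -30 - 1193*168 = -30 - 200424 = -200454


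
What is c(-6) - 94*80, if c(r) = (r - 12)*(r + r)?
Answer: -7304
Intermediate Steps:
c(r) = 2*r*(-12 + r) (c(r) = (-12 + r)*(2*r) = 2*r*(-12 + r))
c(-6) - 94*80 = 2*(-6)*(-12 - 6) - 94*80 = 2*(-6)*(-18) - 7520 = 216 - 7520 = -7304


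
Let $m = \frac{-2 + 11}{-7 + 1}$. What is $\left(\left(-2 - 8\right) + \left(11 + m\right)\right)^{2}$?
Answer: $\frac{1}{4} \approx 0.25$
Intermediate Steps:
$m = - \frac{3}{2}$ ($m = \frac{9}{-6} = 9 \left(- \frac{1}{6}\right) = - \frac{3}{2} \approx -1.5$)
$\left(\left(-2 - 8\right) + \left(11 + m\right)\right)^{2} = \left(\left(-2 - 8\right) + \left(11 - \frac{3}{2}\right)\right)^{2} = \left(-10 + \frac{19}{2}\right)^{2} = \left(- \frac{1}{2}\right)^{2} = \frac{1}{4}$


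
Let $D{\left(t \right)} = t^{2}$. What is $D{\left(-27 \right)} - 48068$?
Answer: $-47339$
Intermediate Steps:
$D{\left(-27 \right)} - 48068 = \left(-27\right)^{2} - 48068 = 729 - 48068 = -47339$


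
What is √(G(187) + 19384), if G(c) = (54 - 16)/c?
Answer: √677846202/187 ≈ 139.23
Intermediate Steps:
G(c) = 38/c
√(G(187) + 19384) = √(38/187 + 19384) = √(3624846/187) = √677846202/187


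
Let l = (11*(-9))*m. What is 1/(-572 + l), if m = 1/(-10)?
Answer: -10/5621 ≈ -0.0017790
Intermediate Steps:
m = -⅒ ≈ -0.10000
l = 99/10 (l = (11*(-9))*(-⅒) = -99*(-⅒) = 99/10 ≈ 9.9000)
1/(-572 + l) = 1/(-572 + 99/10) = 1/(-5621/10) = -10/5621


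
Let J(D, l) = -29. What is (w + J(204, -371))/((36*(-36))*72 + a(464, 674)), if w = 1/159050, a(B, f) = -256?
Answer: 4612449/14881990400 ≈ 0.00030993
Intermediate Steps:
w = 1/159050 ≈ 6.2873e-6
(w + J(204, -371))/((36*(-36))*72 + a(464, 674)) = (1/159050 - 29)/((36*(-36))*72 - 256) = -4612449/(159050*(-1296*72 - 256)) = -4612449/(159050*(-93312 - 256)) = -4612449/159050/(-93568) = -4612449/159050*(-1/93568) = 4612449/14881990400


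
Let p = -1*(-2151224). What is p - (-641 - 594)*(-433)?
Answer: 1616469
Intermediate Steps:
p = 2151224
p - (-641 - 594)*(-433) = 2151224 - (-641 - 594)*(-433) = 2151224 - (-1235)*(-433) = 2151224 - 1*534755 = 2151224 - 534755 = 1616469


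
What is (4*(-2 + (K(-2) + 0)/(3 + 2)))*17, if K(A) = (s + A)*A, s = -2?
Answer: -136/5 ≈ -27.200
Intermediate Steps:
K(A) = A*(-2 + A) (K(A) = (-2 + A)*A = A*(-2 + A))
(4*(-2 + (K(-2) + 0)/(3 + 2)))*17 = (4*(-2 + (-2*(-2 - 2) + 0)/(3 + 2)))*17 = (4*(-2 + (-2*(-4) + 0)/5))*17 = (4*(-2 + (8 + 0)*(⅕)))*17 = (4*(-2 + 8*(⅕)))*17 = (4*(-2 + 8/5))*17 = (4*(-⅖))*17 = -8/5*17 = -136/5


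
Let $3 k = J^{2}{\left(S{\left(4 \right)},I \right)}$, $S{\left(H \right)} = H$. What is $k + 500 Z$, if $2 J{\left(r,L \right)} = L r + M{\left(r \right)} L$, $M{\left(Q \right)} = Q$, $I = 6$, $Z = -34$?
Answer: $-16808$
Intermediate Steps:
$J{\left(r,L \right)} = L r$ ($J{\left(r,L \right)} = \frac{L r + r L}{2} = \frac{L r + L r}{2} = \frac{2 L r}{2} = L r$)
$k = 192$ ($k = \frac{\left(6 \cdot 4\right)^{2}}{3} = \frac{24^{2}}{3} = \frac{1}{3} \cdot 576 = 192$)
$k + 500 Z = 192 + 500 \left(-34\right) = 192 - 17000 = -16808$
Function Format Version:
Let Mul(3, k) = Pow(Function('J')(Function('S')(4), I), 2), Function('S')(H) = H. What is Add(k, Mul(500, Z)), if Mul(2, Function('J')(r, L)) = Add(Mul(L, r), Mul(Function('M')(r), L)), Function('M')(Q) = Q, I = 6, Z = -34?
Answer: -16808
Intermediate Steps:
Function('J')(r, L) = Mul(L, r) (Function('J')(r, L) = Mul(Rational(1, 2), Add(Mul(L, r), Mul(r, L))) = Mul(Rational(1, 2), Add(Mul(L, r), Mul(L, r))) = Mul(Rational(1, 2), Mul(2, L, r)) = Mul(L, r))
k = 192 (k = Mul(Rational(1, 3), Pow(Mul(6, 4), 2)) = Mul(Rational(1, 3), Pow(24, 2)) = Mul(Rational(1, 3), 576) = 192)
Add(k, Mul(500, Z)) = Add(192, Mul(500, -34)) = Add(192, -17000) = -16808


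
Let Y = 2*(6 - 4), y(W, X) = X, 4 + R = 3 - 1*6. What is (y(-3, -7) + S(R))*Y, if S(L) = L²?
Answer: 168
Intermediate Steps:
R = -7 (R = -4 + (3 - 1*6) = -4 + (3 - 6) = -4 - 3 = -7)
Y = 4 (Y = 2*2 = 4)
(y(-3, -7) + S(R))*Y = (-7 + (-7)²)*4 = (-7 + 49)*4 = 42*4 = 168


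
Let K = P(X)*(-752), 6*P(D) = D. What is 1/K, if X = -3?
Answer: 1/376 ≈ 0.0026596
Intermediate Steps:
P(D) = D/6
K = 376 (K = ((⅙)*(-3))*(-752) = -½*(-752) = 376)
1/K = 1/376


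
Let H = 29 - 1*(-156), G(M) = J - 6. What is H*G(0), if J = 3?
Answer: -555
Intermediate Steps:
G(M) = -3 (G(M) = 3 - 6 = -3)
H = 185 (H = 29 + 156 = 185)
H*G(0) = 185*(-3) = -555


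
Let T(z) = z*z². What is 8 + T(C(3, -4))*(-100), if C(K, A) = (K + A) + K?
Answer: -792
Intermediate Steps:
C(K, A) = A + 2*K (C(K, A) = (A + K) + K = A + 2*K)
T(z) = z³
8 + T(C(3, -4))*(-100) = 8 + (-4 + 2*3)³*(-100) = 8 + (-4 + 6)³*(-100) = 8 + 2³*(-100) = 8 + 8*(-100) = 8 - 800 = -792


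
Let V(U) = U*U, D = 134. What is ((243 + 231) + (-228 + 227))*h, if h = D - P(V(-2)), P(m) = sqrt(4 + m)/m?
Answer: 63382 - 473*sqrt(2)/2 ≈ 63048.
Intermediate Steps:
V(U) = U**2
P(m) = sqrt(4 + m)/m
h = 134 - sqrt(2)/2 (h = 134 - sqrt(4 + (-2)**2)/((-2)**2) = 134 - sqrt(4 + 4)/4 = 134 - sqrt(8)/4 = 134 - 2*sqrt(2)/4 = 134 - sqrt(2)/2 ≈ 133.29)
((243 + 231) + (-228 + 227))*h = ((243 + 231) + (-228 + 227))*(134 - sqrt(2)/2) = (474 - 1)*(134 - sqrt(2)/2) = 473*(134 - sqrt(2)/2) = 63382 - 473*sqrt(2)/2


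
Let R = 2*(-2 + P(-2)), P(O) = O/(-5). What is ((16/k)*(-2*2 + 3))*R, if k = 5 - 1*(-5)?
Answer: 128/25 ≈ 5.1200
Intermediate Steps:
P(O) = -O/5 (P(O) = O*(-⅕) = -O/5)
k = 10 (k = 5 + 5 = 10)
R = -16/5 (R = 2*(-2 - ⅕*(-2)) = 2*(-2 + ⅖) = 2*(-8/5) = -16/5 ≈ -3.2000)
((16/k)*(-2*2 + 3))*R = ((16/10)*(-2*2 + 3))*(-16/5) = ((16*(⅒))*(-4 + 3))*(-16/5) = ((8/5)*(-1))*(-16/5) = -8/5*(-16/5) = 128/25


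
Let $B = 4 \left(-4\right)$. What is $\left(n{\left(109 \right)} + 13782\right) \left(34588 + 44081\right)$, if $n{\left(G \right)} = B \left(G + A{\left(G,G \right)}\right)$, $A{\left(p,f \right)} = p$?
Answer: $809818686$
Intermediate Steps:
$B = -16$
$n{\left(G \right)} = - 32 G$ ($n{\left(G \right)} = - 16 \left(G + G\right) = - 16 \cdot 2 G = - 32 G$)
$\left(n{\left(109 \right)} + 13782\right) \left(34588 + 44081\right) = \left(\left(-32\right) 109 + 13782\right) \left(34588 + 44081\right) = \left(-3488 + 13782\right) 78669 = 10294 \cdot 78669 = 809818686$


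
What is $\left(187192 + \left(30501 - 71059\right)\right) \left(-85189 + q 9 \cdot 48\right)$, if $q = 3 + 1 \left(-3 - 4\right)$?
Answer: $-12744987378$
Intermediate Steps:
$q = -4$ ($q = 3 + 1 \left(-7\right) = 3 - 7 = -4$)
$\left(187192 + \left(30501 - 71059\right)\right) \left(-85189 + q 9 \cdot 48\right) = \left(187192 + \left(30501 - 71059\right)\right) \left(-85189 + \left(-4\right) 9 \cdot 48\right) = \left(187192 + \left(30501 - 71059\right)\right) \left(-85189 - 1728\right) = \left(187192 - 40558\right) \left(-85189 - 1728\right) = 146634 \left(-86917\right) = -12744987378$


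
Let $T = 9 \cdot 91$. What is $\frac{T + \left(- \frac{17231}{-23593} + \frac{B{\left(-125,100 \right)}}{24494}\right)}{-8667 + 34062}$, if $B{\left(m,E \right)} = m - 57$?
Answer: $\frac{236853583843}{7337719446045} \approx 0.032279$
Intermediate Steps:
$B{\left(m,E \right)} = -57 + m$ ($B{\left(m,E \right)} = m - 57 = -57 + m$)
$T = 819$
$\frac{T + \left(- \frac{17231}{-23593} + \frac{B{\left(-125,100 \right)}}{24494}\right)}{-8667 + 34062} = \frac{819 + \left(- \frac{17231}{-23593} + \frac{-57 - 125}{24494}\right)}{-8667 + 34062} = \frac{819 - - \frac{208881094}{288943471}}{25395} = \left(819 + \left(\frac{17231}{23593} - \frac{91}{12247}\right)\right) \frac{1}{25395} = \left(819 + \frac{208881094}{288943471}\right) \frac{1}{25395} = \frac{236853583843}{288943471} \cdot \frac{1}{25395} = \frac{236853583843}{7337719446045}$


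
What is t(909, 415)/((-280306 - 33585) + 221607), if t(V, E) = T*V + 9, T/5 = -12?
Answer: 54531/92284 ≈ 0.59090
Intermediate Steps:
T = -60 (T = 5*(-12) = -60)
t(V, E) = 9 - 60*V (t(V, E) = -60*V + 9 = 9 - 60*V)
t(909, 415)/((-280306 - 33585) + 221607) = (9 - 60*909)/((-280306 - 33585) + 221607) = (9 - 54540)/(-313891 + 221607) = -54531/(-92284) = -54531*(-1/92284) = 54531/92284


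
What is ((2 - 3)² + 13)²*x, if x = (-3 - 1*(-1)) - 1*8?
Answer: -1960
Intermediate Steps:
x = -10 (x = (-3 + 1) - 8 = -2 - 8 = -10)
((2 - 3)² + 13)²*x = ((2 - 3)² + 13)²*(-10) = ((-1)² + 13)²*(-10) = (1 + 13)²*(-10) = 14²*(-10) = 196*(-10) = -1960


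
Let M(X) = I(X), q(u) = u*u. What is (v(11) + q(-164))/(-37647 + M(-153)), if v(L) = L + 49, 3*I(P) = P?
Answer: -13478/18849 ≈ -0.71505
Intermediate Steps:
q(u) = u²
I(P) = P/3
M(X) = X/3
v(L) = 49 + L
(v(11) + q(-164))/(-37647 + M(-153)) = ((49 + 11) + (-164)²)/(-37647 + (⅓)*(-153)) = (60 + 26896)/(-37647 - 51) = 26956/(-37698) = 26956*(-1/37698) = -13478/18849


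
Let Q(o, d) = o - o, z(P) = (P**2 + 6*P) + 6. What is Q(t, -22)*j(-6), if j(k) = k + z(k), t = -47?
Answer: 0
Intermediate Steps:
z(P) = 6 + P**2 + 6*P
j(k) = 6 + k**2 + 7*k (j(k) = k + (6 + k**2 + 6*k) = 6 + k**2 + 7*k)
Q(o, d) = 0
Q(t, -22)*j(-6) = 0*(6 + (-6)**2 + 7*(-6)) = 0*(6 + 36 - 42) = 0*0 = 0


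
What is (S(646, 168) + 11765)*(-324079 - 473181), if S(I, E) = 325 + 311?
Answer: -9886821260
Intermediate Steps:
S(I, E) = 636
(S(646, 168) + 11765)*(-324079 - 473181) = (636 + 11765)*(-324079 - 473181) = 12401*(-797260) = -9886821260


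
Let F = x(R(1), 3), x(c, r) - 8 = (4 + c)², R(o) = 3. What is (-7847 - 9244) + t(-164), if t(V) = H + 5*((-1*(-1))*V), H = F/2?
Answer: -35765/2 ≈ -17883.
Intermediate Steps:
x(c, r) = 8 + (4 + c)²
F = 57 (F = 8 + (4 + 3)² = 8 + 7² = 8 + 49 = 57)
H = 57/2 ≈ 28.500
t(V) = 57/2 + 5*V (t(V) = 57/2 + 5*((-1*(-1))*V) = 57/2 + 5*(1*V) = 57/2 + 5*V)
(-7847 - 9244) + t(-164) = (-7847 - 9244) + (57/2 + 5*(-164)) = -17091 + (57/2 - 820) = -17091 - 1583/2 = -35765/2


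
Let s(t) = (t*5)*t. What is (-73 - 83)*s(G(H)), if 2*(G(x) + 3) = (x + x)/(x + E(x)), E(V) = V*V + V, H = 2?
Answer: -23595/4 ≈ -5898.8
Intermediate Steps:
E(V) = V + V**2 (E(V) = V**2 + V = V + V**2)
G(x) = -3 + x/(x + x*(1 + x)) (G(x) = -3 + ((x + x)/(x + x*(1 + x)))/2 = -3 + ((2*x)/(x + x*(1 + x)))/2 = -3 + (2*x/(x + x*(1 + x)))/2 = -3 + x/(x + x*(1 + x)))
s(t) = 5*t**2 (s(t) = (5*t)*t = 5*t**2)
(-73 - 83)*s(G(H)) = (-73 - 83)*(5*((-5 - 3*2)/(2 + 2))**2) = -780*((-5 - 6)/4)**2 = -780*((1/4)*(-11))**2 = -780*(-11/4)**2 = -780*121/16 = -156*605/16 = -23595/4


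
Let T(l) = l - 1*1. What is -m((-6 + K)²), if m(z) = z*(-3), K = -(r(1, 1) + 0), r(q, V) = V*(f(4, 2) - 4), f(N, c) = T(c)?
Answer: 27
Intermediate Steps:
T(l) = -1 + l (T(l) = l - 1 = -1 + l)
f(N, c) = -1 + c
r(q, V) = -3*V (r(q, V) = V*((-1 + 2) - 4) = V*(1 - 4) = V*(-3) = -3*V)
K = 3 (K = -(-3*1 + 0) = -(-3 + 0) = -1*(-3) = 3)
m(z) = -3*z
-m((-6 + K)²) = -(-3)*(-6 + 3)² = -(-3)*(-3)² = -(-3)*9 = -1*(-27) = 27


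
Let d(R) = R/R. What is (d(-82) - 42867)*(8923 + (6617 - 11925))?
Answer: -154960590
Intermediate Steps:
d(R) = 1
(d(-82) - 42867)*(8923 + (6617 - 11925)) = (1 - 42867)*(8923 + (6617 - 11925)) = -42866*(8923 - 5308) = -42866*3615 = -154960590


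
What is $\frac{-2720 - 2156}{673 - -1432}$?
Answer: $- \frac{4876}{2105} \approx -2.3164$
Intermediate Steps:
$\frac{-2720 - 2156}{673 - -1432} = - \frac{4876}{673 + \left(-901 + 2333\right)} = - \frac{4876}{673 + 1432} = - \frac{4876}{2105}$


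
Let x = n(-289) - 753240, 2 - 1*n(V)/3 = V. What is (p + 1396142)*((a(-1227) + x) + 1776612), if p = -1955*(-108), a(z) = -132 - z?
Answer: 1648010525880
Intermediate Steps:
n(V) = 6 - 3*V
p = 211140
x = -752367 (x = (6 - 3*(-289)) - 753240 = (6 + 867) - 753240 = 873 - 753240 = -752367)
(p + 1396142)*((a(-1227) + x) + 1776612) = (211140 + 1396142)*(((-132 - 1*(-1227)) - 752367) + 1776612) = 1607282*(((-132 + 1227) - 752367) + 1776612) = 1607282*((1095 - 752367) + 1776612) = 1607282*(-751272 + 1776612) = 1607282*1025340 = 1648010525880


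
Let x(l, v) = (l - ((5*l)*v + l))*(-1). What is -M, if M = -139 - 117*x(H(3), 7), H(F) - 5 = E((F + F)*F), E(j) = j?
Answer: 94324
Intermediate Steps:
H(F) = 5 + 2*F² (H(F) = 5 + (F + F)*F = 5 + (2*F)*F = 5 + 2*F²)
x(l, v) = 5*l*v (x(l, v) = (l - (5*l*v + l))*(-1) = (l - (l + 5*l*v))*(-1) = (l + (-l - 5*l*v))*(-1) = -5*l*v*(-1) = 5*l*v)
M = -94324 (M = -139 - 585*(5 + 2*3²)*7 = -139 - 585*(5 + 2*9)*7 = -139 - 585*(5 + 18)*7 = -139 - 585*23*7 = -139 - 117*805 = -139 - 94185 = -94324)
-M = -1*(-94324) = 94324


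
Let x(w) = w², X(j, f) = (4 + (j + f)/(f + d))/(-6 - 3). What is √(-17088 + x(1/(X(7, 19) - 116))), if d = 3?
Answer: I*√252892299903/3847 ≈ 130.72*I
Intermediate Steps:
X(j, f) = -4/9 - (f + j)/(9*(3 + f)) (X(j, f) = (4 + (j + f)/(f + 3))/(-6 - 3) = (4 + (f + j)/(3 + f))/(-9) = (4 + (f + j)/(3 + f))*(-⅑) = -4/9 - (f + j)/(9*(3 + f)))
√(-17088 + x(1/(X(7, 19) - 116))) = √(-17088 + (1/((-12 - 1*7 - 5*19)/(9*(3 + 19)) - 116))²) = √(-17088 + (1/((⅑)*(-12 - 7 - 95)/22 - 116))²) = √(-17088 + (1/((⅑)*(1/22)*(-114) - 116))²) = √(-17088 + (1/(-19/33 - 116))²) = √(-17088 + (1/(-3847/33))²) = √(-17088 + (-33/3847)²) = √(-17088 + 1089/14799409) = √(-252892299903/14799409) = I*√252892299903/3847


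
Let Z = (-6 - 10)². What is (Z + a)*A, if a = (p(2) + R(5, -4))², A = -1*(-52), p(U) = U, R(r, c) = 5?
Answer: 15860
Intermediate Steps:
Z = 256 (Z = (-16)² = 256)
A = 52
a = 49 (a = (2 + 5)² = 7² = 49)
(Z + a)*A = (256 + 49)*52 = 305*52 = 15860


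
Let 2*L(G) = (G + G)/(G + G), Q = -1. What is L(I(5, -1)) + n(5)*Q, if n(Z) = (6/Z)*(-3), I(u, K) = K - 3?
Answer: 41/10 ≈ 4.1000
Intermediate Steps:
I(u, K) = -3 + K
n(Z) = -18/Z
L(G) = ½ (L(G) = ((G + G)/(G + G))/2 = ((2*G)/((2*G)))/2 = ((2*G)*(1/(2*G)))/2 = (½)*1 = ½)
L(I(5, -1)) + n(5)*Q = ½ - 18/5*(-1) = ½ + 18/5 = 41/10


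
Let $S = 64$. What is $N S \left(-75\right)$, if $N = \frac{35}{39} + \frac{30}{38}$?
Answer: $- \frac{2000000}{247} \approx -8097.2$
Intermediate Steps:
$N = \frac{1250}{741}$ ($N = 35 \cdot \frac{1}{39} + 30 \cdot \frac{1}{38} = \frac{35}{39} + \frac{15}{19} = \frac{1250}{741} \approx 1.6869$)
$N S \left(-75\right) = \frac{1250}{741} \cdot 64 \left(-75\right) = \frac{80000}{741} \left(-75\right) = - \frac{2000000}{247}$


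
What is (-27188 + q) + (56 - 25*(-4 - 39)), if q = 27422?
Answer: 1365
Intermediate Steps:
(-27188 + q) + (56 - 25*(-4 - 39)) = (-27188 + 27422) + (56 - 25*(-4 - 39)) = 234 + (56 - 25*(-43)) = 234 + (56 + 1075) = 234 + 1131 = 1365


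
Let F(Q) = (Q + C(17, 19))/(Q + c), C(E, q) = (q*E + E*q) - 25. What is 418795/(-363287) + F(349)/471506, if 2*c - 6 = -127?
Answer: -56968114107005/49417742064047 ≈ -1.1528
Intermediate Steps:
C(E, q) = -25 + 2*E*q (C(E, q) = (E*q + E*q) - 25 = 2*E*q - 25 = -25 + 2*E*q)
c = -121/2 (c = 3 + (1/2)*(-127) = 3 - 127/2 = -121/2 ≈ -60.500)
F(Q) = (621 + Q)/(-121/2 + Q) (F(Q) = (Q + (-25 + 2*17*19))/(Q - 121/2) = (Q + (-25 + 646))/(-121/2 + Q) = (Q + 621)/(-121/2 + Q) = (621 + Q)/(-121/2 + Q))
418795/(-363287) + F(349)/471506 = 418795/(-363287) + (2*(621 + 349)/(-121 + 2*349))/471506 = 418795*(-1/363287) + (2*970/(-121 + 698))*(1/471506) = -418795/363287 + (2*970/577)*(1/471506) = -418795/363287 + (2*(1/577)*970)*(1/471506) = -418795/363287 + (1940/577)*(1/471506) = -418795/363287 + 970/136029481 = -56968114107005/49417742064047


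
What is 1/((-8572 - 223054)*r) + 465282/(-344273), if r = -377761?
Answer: -40711835058112579/30123635969326378 ≈ -1.3515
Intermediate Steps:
1/((-8572 - 223054)*r) + 465282/(-344273) = 1/(-8572 - 223054*(-377761)) + 465282/(-344273) = -1/377761/(-231626) + 465282*(-1/344273) = -1/231626*(-1/377761) - 465282/344273 = 1/87499269386 - 465282/344273 = -40711835058112579/30123635969326378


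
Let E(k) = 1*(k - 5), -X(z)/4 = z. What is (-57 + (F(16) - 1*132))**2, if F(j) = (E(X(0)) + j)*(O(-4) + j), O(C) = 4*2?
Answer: 5625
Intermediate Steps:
X(z) = -4*z
E(k) = -5 + k (E(k) = 1*(-5 + k) = -5 + k)
O(C) = 8
F(j) = (-5 + j)*(8 + j) (F(j) = ((-5 - 4*0) + j)*(8 + j) = ((-5 + 0) + j)*(8 + j) = (-5 + j)*(8 + j))
(-57 + (F(16) - 1*132))**2 = (-57 + ((-40 + 16**2 + 3*16) - 1*132))**2 = (-57 + ((-40 + 256 + 48) - 132))**2 = (-57 + (264 - 132))**2 = (-57 + 132)**2 = 75**2 = 5625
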